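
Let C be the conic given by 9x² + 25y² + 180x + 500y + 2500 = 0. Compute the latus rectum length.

36/5

Rearranging, 9(x² + 20x) + 25(y² + 20y) = -2500.
9(x + 10)² + 25(y + 10)² = -2500 + 900 + 2500 = 900
Dividing both sides by 900: (x + 10)²/100 + (y + 10)²/36 = 1
Ellipse, center (-10, -10), major axis horizontal; a² = 100, b² = 36.
Latus rectum length = 2b²/a = 2·36/10 = 36/5.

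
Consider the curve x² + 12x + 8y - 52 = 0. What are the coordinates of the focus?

Only x is squared. Complete the square in x: (x + 6)² = -8(y - 11).
Vertex (-6, 11); 4p = -8 so p = -2. Opens down.
Focus is p units from the vertex along the axis: (h, k + p).

(-6, 9)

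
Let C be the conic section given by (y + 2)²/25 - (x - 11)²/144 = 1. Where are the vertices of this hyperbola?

(11, -7) and (11, 3)

Center (11, -2). The positive term is the y-term, so the transverse axis is vertical; a² = 25, b² = 144.
a = 5. Vertices at (h, k ± a).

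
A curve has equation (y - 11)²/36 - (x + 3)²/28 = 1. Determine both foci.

(-3, 3) and (-3, 19)

Center (-3, 11). The positive term is the y-term, so the transverse axis is vertical; a² = 36, b² = 28.
c² = a² + b² = 36 + 28 = 64, so c = 8.
Foci lie on the vertical axis through the center: (h, k ± c).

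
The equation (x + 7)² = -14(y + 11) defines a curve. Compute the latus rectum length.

Vertex (-7, -11); 4p = -14 so p = -7/2. Opens down.
Latus rectum length = |4p| = 14.

14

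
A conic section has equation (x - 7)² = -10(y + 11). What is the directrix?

y = -17/2

Vertex (7, -11); 4p = -10 so p = -5/2. Opens down.
Directrix is the horizontal line y = k − p = -11 − (-5/2) = -17/2.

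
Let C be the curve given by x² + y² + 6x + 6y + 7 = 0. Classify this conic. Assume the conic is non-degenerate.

No xy term. Coefficients of x² and y² are A = 1, C = 1.
A = C (same sign) ⇒ circle.

circle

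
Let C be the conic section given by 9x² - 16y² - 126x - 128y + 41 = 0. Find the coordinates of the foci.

(2, -4) and (12, -4)

Rearranging, 9(x² - 14x) -16(y² + 8y) = -41.
9(x - 7)² -16(y + 4)² = -41 + 441 - 256 = 144
Dividing both sides by 144: (x - 7)²/16 - (y + 4)²/9 = 1
Hyperbola, center (7, -4), transverse axis horizontal; a² = 16, b² = 9.
c² = a² + b² = 16 + 9 = 25, so c = 5.
Foci lie on the horizontal axis through the center: (h ± c, k).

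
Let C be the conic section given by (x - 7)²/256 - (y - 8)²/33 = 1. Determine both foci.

(-10, 8) and (24, 8)

Center (7, 8). The positive term is the x-term, so the transverse axis is horizontal; a² = 256, b² = 33.
c² = a² + b² = 256 + 33 = 289, so c = 17.
Foci lie on the horizontal axis through the center: (h ± c, k).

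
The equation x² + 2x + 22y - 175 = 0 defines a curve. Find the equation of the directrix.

Only x is squared. Complete the square in x: (x + 1)² = -22(y - 8).
Vertex (-1, 8); 4p = -22 so p = -11/2. Opens down.
Directrix is the horizontal line y = k − p = 8 − (-11/2) = 27/2.

y = 27/2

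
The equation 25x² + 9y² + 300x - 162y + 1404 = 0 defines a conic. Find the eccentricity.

e = 4/5

25(x² + 12x) + 9(y² - 18y) = -1404
Completing the square gives 25(x + 6)² + 9(y - 9)² = -1404 + 900 + 729 = 225.
Divide by 225: (x + 6)²/9 + (y - 9)²/25 = 1
Ellipse, center (-6, 9), major axis vertical; a² = 25, b² = 9.
c² = a² - b² = 16, so c = 4.
e = c/a = 4/5.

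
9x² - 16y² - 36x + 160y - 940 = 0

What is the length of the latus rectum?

Rearranging, 9(x² - 4x) -16(y² - 10y) = 940.
Complete the square in x and y: 9(x - 2)² -16(y - 5)² = 940 + 36 - 400 = 576
Divide by 576: (x - 2)²/64 - (y - 5)²/36 = 1
Hyperbola, center (2, 5), transverse axis horizontal; a² = 64, b² = 36.
Latus rectum length = 2b²/a = 2·36/8 = 9.

9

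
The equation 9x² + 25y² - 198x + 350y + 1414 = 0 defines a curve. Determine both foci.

(3, -7) and (19, -7)

Group: 9(x² - 22x) + 25(y² + 14y) = -1414
Completing the square gives 9(x - 11)² + 25(y + 7)² = -1414 + 1089 + 1225 = 900.
Dividing both sides by 900: (x - 11)²/100 + (y + 7)²/36 = 1
Ellipse, center (11, -7), major axis horizontal; a² = 100, b² = 36.
c² = a² - b² = 100 - 36 = 64, so c = 8.
Foci lie on the horizontal axis through the center: (h ± c, k).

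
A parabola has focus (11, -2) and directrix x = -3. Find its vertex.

The vertex is the midpoint between the focus and the directrix along the axis of symmetry.
Axis is horizontal (directrix is vertical). Vertex x-coordinate = (11 + (-3))/2 = 4; y-coordinate = -2.

(4, -2)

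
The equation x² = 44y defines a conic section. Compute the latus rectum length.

44

Vertex (0, 0); 4p = 44 so p = 11. Opens up.
Latus rectum length = |4p| = 44.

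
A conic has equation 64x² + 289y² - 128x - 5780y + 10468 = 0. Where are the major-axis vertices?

(-16, 10) and (18, 10)

Rearranging, 64(x² - 2x) + 289(y² - 20y) = -10468.
Complete the square: 64(x - 1)² + 289(y - 10)² = -10468 + 64 + 28900 = 18496
Divide through by 18496 to get (x - 1)²/289 + (y - 10)²/64 = 1.
Ellipse, center (1, 10), major axis horizontal; a² = 289, b² = 64.
a = 17. Vertices at (h ± a, k).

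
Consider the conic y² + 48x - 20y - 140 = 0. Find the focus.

(-7, 10)

Only y is squared. Complete the square in y: (y - 10)² = -48(x - 5).
Vertex (5, 10); 4p = -48 so p = -12. Opens left.
Focus is p units from the vertex along the axis: (h + p, k).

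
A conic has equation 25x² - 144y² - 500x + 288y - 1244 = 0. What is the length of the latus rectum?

25/6

Collect terms: 25(x² - 20x) -144(y² - 2y) = 1244
Complete the square: 25(x - 10)² -144(y - 1)² = 1244 + 2500 - 144 = 3600
Dividing both sides by 3600: (x - 10)²/144 - (y - 1)²/25 = 1
Hyperbola, center (10, 1), transverse axis horizontal; a² = 144, b² = 25.
Latus rectum length = 2b²/a = 2·25/12 = 25/6.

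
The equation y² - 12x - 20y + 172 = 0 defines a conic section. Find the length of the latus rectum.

Only y is squared. Complete the square in y: (y - 10)² = 12(x - 6).
Vertex (6, 10); 4p = 12 so p = 3. Opens right.
Latus rectum length = |4p| = 12.

12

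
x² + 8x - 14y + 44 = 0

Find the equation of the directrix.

y = -3/2

Only x is squared. Complete the square in x: (x + 4)² = 14(y - 2).
Vertex (-4, 2); 4p = 14 so p = 7/2. Opens up.
Directrix is the horizontal line y = k − p = 2 − (7/2) = -3/2.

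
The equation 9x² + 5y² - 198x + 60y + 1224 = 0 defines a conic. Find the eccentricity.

Group the x- and y-terms: 9(x² - 22x) + 5(y² + 12y) = -1224
Complete the square in x and y: 9(x - 11)² + 5(y + 6)² = -1224 + 1089 + 180 = 45
Divide through by 45 to get (x - 11)²/5 + (y + 6)²/9 = 1.
Ellipse, center (11, -6), major axis vertical; a² = 9, b² = 5.
c² = a² - b² = 4, so c = 2.
e = c/a = 2/3.

e = 2/3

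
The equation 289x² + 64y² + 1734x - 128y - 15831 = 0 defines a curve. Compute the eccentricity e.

e = 15/17

Group: 289(x² + 6x) + 64(y² - 2y) = 15831
Complete the square in x and y: 289(x + 3)² + 64(y - 1)² = 15831 + 2601 + 64 = 18496
Divide by 18496: (x + 3)²/64 + (y - 1)²/289 = 1
Ellipse, center (-3, 1), major axis vertical; a² = 289, b² = 64.
c² = a² - b² = 225, so c = 15.
e = c/a = 15/17.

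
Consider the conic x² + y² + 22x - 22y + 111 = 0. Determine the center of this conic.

(-11, 11)

(x² + 22x) + (y² - 22y) = -111
Complete the square in x and y: (x + 11)² + (y - 11)² = -111 + 121 + 121 = 131
So (x + 11)² + (y - 11)² = 131.
Circle centered at (-11, 11) with r² = 131.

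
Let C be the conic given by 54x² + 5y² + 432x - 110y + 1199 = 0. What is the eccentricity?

54(x² + 8x) + 5(y² - 22y) = -1199
Complete the square: 54(x + 4)² + 5(y - 11)² = -1199 + 864 + 605 = 270
Divide through by 270 to get (x + 4)²/5 + (y - 11)²/54 = 1.
Ellipse, center (-4, 11), major axis vertical; a² = 54, b² = 5.
c² = a² - b² = 49, so c = 7.
e = c/a = 7/3√6 = 7√6/18.

e = 7√6/18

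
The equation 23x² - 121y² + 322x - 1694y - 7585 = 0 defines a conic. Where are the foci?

Collect terms: 23(x² + 14x) -121(y² + 14y) = 7585
Complete the square in x and y: 23(x + 7)² -121(y + 7)² = 7585 + 1127 - 5929 = 2783
Dividing both sides by 2783: (x + 7)²/121 - (y + 7)²/23 = 1
Hyperbola, center (-7, -7), transverse axis horizontal; a² = 121, b² = 23.
c² = a² + b² = 121 + 23 = 144, so c = 12.
Foci lie on the horizontal axis through the center: (h ± c, k).

(-19, -7) and (5, -7)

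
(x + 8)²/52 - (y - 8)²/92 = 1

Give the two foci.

Center (-8, 8). The positive term is the x-term, so the transverse axis is horizontal; a² = 52, b² = 92.
c² = a² + b² = 52 + 92 = 144, so c = 12.
Foci lie on the horizontal axis through the center: (h ± c, k).

(-20, 8) and (4, 8)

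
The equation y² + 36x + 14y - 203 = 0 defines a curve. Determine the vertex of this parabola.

(7, -7)

Only y is squared. Complete the square in y: (y + 7)² = -36(x - 7).
Vertex (7, -7); 4p = -36 so p = -9. Opens left.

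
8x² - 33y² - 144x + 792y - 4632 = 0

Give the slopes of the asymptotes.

Collect terms: 8(x² - 18x) -33(y² - 24y) = 4632
Complete the square in x and y: 8(x - 9)² -33(y - 12)² = 4632 + 648 - 4752 = 528
Divide through by 528 to get (x - 9)²/66 - (y - 12)²/16 = 1.
Hyperbola, center (9, 12), transverse axis horizontal; a² = 66, b² = 16.
For a horizontal hyperbola the asymptotes have slope ±b/a.
Here that is ±4/√66 = ±2√66/33.

2√66/33 and -2√66/33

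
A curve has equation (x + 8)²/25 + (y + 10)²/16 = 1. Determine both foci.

Center (-8, -10). The larger denominator 25 sits under the x-term, so the major axis is horizontal; a² = 25, b² = 16.
c² = a² - b² = 25 - 16 = 9, so c = 3.
Foci lie on the horizontal axis through the center: (h ± c, k).

(-11, -10) and (-5, -10)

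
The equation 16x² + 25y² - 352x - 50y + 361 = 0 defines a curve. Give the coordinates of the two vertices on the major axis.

(1, 1) and (21, 1)

Group: 16(x² - 22x) + 25(y² - 2y) = -361
Completing the square gives 16(x - 11)² + 25(y - 1)² = -361 + 1936 + 25 = 1600.
Divide through by 1600 to get (x - 11)²/100 + (y - 1)²/64 = 1.
Ellipse, center (11, 1), major axis horizontal; a² = 100, b² = 64.
a = 10. Vertices at (h ± a, k).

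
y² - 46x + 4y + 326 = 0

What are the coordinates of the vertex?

Only y is squared. Complete the square in y: (y + 2)² = 46(x - 7).
Vertex (7, -2); 4p = 46 so p = 23/2. Opens right.

(7, -2)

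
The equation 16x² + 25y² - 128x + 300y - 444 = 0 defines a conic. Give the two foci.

(-2, -6) and (10, -6)

16(x² - 8x) + 25(y² + 12y) = 444
Complete the square: 16(x - 4)² + 25(y + 6)² = 444 + 256 + 900 = 1600
Divide by 1600: (x - 4)²/100 + (y + 6)²/64 = 1
Ellipse, center (4, -6), major axis horizontal; a² = 100, b² = 64.
c² = a² - b² = 100 - 64 = 36, so c = 6.
Foci lie on the horizontal axis through the center: (h ± c, k).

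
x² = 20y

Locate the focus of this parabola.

(0, 5)

Vertex (0, 0); 4p = 20 so p = 5. Opens up.
Focus is p units from the vertex along the axis: (h, k + p).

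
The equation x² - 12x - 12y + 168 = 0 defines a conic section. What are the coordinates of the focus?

Only x is squared. Complete the square in x: (x - 6)² = 12(y - 11).
Vertex (6, 11); 4p = 12 so p = 3. Opens up.
Focus is p units from the vertex along the axis: (h, k + p).

(6, 14)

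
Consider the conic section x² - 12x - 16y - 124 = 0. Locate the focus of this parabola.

(6, -6)

Only x is squared. Complete the square in x: (x - 6)² = 16(y + 10).
Vertex (6, -10); 4p = 16 so p = 4. Opens up.
Focus is p units from the vertex along the axis: (h, k + p).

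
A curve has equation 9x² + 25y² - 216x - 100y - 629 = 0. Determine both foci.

(0, 2) and (24, 2)

9(x² - 24x) + 25(y² - 4y) = 629
9(x - 12)² + 25(y - 2)² = 629 + 1296 + 100 = 2025
Divide through by 2025 to get (x - 12)²/225 + (y - 2)²/81 = 1.
Ellipse, center (12, 2), major axis horizontal; a² = 225, b² = 81.
c² = a² - b² = 225 - 81 = 144, so c = 12.
Foci lie on the horizontal axis through the center: (h ± c, k).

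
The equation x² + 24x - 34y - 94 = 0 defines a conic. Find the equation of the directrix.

Only x is squared. Complete the square in x: (x + 12)² = 34(y + 7).
Vertex (-12, -7); 4p = 34 so p = 17/2. Opens up.
Directrix is the horizontal line y = k − p = -7 − (17/2) = -31/2.

y = -31/2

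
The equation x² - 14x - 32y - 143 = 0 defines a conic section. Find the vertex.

Only x is squared. Complete the square in x: (x - 7)² = 32(y + 6).
Vertex (7, -6); 4p = 32 so p = 8. Opens up.

(7, -6)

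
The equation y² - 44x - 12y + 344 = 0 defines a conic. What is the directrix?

x = -4

Only y is squared. Complete the square in y: (y - 6)² = 44(x - 7).
Vertex (7, 6); 4p = 44 so p = 11. Opens right.
Directrix is the vertical line x = h − p = 7 − (11) = -4.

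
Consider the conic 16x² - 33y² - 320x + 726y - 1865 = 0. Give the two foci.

Group the x- and y-terms: 16(x² - 20x) -33(y² - 22y) = 1865
Complete the square: 16(x - 10)² -33(y - 11)² = 1865 + 1600 - 3993 = -528
Dividing both sides by -528: (y - 11)²/16 - (x - 10)²/33 = 1
Hyperbola, center (10, 11), transverse axis vertical; a² = 16, b² = 33.
c² = a² + b² = 16 + 33 = 49, so c = 7.
Foci lie on the vertical axis through the center: (h, k ± c).

(10, 4) and (10, 18)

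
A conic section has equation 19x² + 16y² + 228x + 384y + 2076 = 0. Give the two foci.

(-6, -15) and (-6, -9)

Group: 19(x² + 12x) + 16(y² + 24y) = -2076
Completing the square gives 19(x + 6)² + 16(y + 12)² = -2076 + 684 + 2304 = 912.
Divide through by 912 to get (x + 6)²/48 + (y + 12)²/57 = 1.
Ellipse, center (-6, -12), major axis vertical; a² = 57, b² = 48.
c² = a² - b² = 57 - 48 = 9, so c = 3.
Foci lie on the vertical axis through the center: (h, k ± c).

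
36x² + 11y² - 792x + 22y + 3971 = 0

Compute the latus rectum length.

11/3

Group the x- and y-terms: 36(x² - 22x) + 11(y² + 2y) = -3971
Complete the square in x and y: 36(x - 11)² + 11(y + 1)² = -3971 + 4356 + 11 = 396
Divide by 396: (x - 11)²/11 + (y + 1)²/36 = 1
Ellipse, center (11, -1), major axis vertical; a² = 36, b² = 11.
Latus rectum length = 2b²/a = 2·11/6 = 11/3.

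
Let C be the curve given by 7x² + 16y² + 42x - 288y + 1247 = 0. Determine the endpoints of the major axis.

Group: 7(x² + 6x) + 16(y² - 18y) = -1247
7(x + 3)² + 16(y - 9)² = -1247 + 63 + 1296 = 112
Dividing both sides by 112: (x + 3)²/16 + (y - 9)²/7 = 1
Ellipse, center (-3, 9), major axis horizontal; a² = 16, b² = 7.
a = 4. Vertices at (h ± a, k).

(-7, 9) and (1, 9)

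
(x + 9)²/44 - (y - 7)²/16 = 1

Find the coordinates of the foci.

Center (-9, 7). The positive term is the x-term, so the transverse axis is horizontal; a² = 44, b² = 16.
c² = a² + b² = 44 + 16 = 60, so c = 2√15.
Foci lie on the horizontal axis through the center: (h ± c, k).

(-9 - 2√15, 7) and (-9 + 2√15, 7)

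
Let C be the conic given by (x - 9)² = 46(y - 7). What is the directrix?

y = -9/2

Vertex (9, 7); 4p = 46 so p = 23/2. Opens up.
Directrix is the horizontal line y = k − p = 7 − (23/2) = -9/2.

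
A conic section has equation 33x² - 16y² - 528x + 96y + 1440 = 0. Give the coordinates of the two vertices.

(4, 3) and (12, 3)

33(x² - 16x) -16(y² - 6y) = -1440
33(x - 8)² -16(y - 3)² = -1440 + 2112 - 144 = 528
Dividing both sides by 528: (x - 8)²/16 - (y - 3)²/33 = 1
Hyperbola, center (8, 3), transverse axis horizontal; a² = 16, b² = 33.
a = 4. Vertices at (h ± a, k).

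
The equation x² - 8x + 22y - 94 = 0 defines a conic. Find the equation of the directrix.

y = 21/2

Only x is squared. Complete the square in x: (x - 4)² = -22(y - 5).
Vertex (4, 5); 4p = -22 so p = -11/2. Opens down.
Directrix is the horizontal line y = k − p = 5 − (-11/2) = 21/2.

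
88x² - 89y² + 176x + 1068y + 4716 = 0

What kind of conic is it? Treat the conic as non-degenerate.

hyperbola

No xy term. Coefficients of x² and y² are A = 88, C = -89.
A and C have opposite signs ⇒ hyperbola.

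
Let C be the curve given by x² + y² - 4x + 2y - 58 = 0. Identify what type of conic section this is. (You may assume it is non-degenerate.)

circle

No xy term. Coefficients of x² and y² are A = 1, C = 1.
A = C (same sign) ⇒ circle.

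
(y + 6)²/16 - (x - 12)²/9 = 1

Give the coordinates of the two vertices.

Center (12, -6). The positive term is the y-term, so the transverse axis is vertical; a² = 16, b² = 9.
a = 4. Vertices at (h, k ± a).

(12, -10) and (12, -2)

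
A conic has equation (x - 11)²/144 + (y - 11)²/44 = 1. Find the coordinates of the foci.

(1, 11) and (21, 11)

Center (11, 11). The larger denominator 144 sits under the x-term, so the major axis is horizontal; a² = 144, b² = 44.
c² = a² - b² = 144 - 44 = 100, so c = 10.
Foci lie on the horizontal axis through the center: (h ± c, k).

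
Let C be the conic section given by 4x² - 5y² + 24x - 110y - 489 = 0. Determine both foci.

(-3, -17) and (-3, -5)

Collect terms: 4(x² + 6x) -5(y² + 22y) = 489
Complete the square in x and y: 4(x + 3)² -5(y + 11)² = 489 + 36 - 605 = -80
Dividing both sides by -80: (y + 11)²/16 - (x + 3)²/20 = 1
Hyperbola, center (-3, -11), transverse axis vertical; a² = 16, b² = 20.
c² = a² + b² = 16 + 20 = 36, so c = 6.
Foci lie on the vertical axis through the center: (h, k ± c).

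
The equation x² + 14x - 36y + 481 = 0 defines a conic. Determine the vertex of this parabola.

(-7, 12)

Only x is squared. Complete the square in x: (x + 7)² = 36(y - 12).
Vertex (-7, 12); 4p = 36 so p = 9. Opens up.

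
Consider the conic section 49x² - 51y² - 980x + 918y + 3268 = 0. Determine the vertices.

Group the x- and y-terms: 49(x² - 20x) -51(y² - 18y) = -3268
49(x - 10)² -51(y - 9)² = -3268 + 4900 - 4131 = -2499
Divide by -2499: (y - 9)²/49 - (x - 10)²/51 = 1
Hyperbola, center (10, 9), transverse axis vertical; a² = 49, b² = 51.
a = 7. Vertices at (h, k ± a).

(10, 2) and (10, 16)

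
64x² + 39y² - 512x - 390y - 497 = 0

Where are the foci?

Rearranging, 64(x² - 8x) + 39(y² - 10y) = 497.
Completing the square gives 64(x - 4)² + 39(y - 5)² = 497 + 1024 + 975 = 2496.
Dividing both sides by 2496: (x - 4)²/39 + (y - 5)²/64 = 1
Ellipse, center (4, 5), major axis vertical; a² = 64, b² = 39.
c² = a² - b² = 64 - 39 = 25, so c = 5.
Foci lie on the vertical axis through the center: (h, k ± c).

(4, 0) and (4, 10)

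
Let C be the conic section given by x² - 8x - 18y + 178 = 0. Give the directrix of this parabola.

Only x is squared. Complete the square in x: (x - 4)² = 18(y - 9).
Vertex (4, 9); 4p = 18 so p = 9/2. Opens up.
Directrix is the horizontal line y = k − p = 9 − (9/2) = 9/2.

y = 9/2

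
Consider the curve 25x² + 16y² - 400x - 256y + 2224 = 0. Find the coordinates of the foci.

(8, 5) and (8, 11)

Rearranging, 25(x² - 16x) + 16(y² - 16y) = -2224.
Completing the square gives 25(x - 8)² + 16(y - 8)² = -2224 + 1600 + 1024 = 400.
Dividing both sides by 400: (x - 8)²/16 + (y - 8)²/25 = 1
Ellipse, center (8, 8), major axis vertical; a² = 25, b² = 16.
c² = a² - b² = 25 - 16 = 9, so c = 3.
Foci lie on the vertical axis through the center: (h, k ± c).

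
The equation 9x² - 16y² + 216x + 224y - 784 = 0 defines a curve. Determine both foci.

Collect terms: 9(x² + 24x) -16(y² - 14y) = 784
Complete the square in x and y: 9(x + 12)² -16(y - 7)² = 784 + 1296 - 784 = 1296
Divide by 1296: (x + 12)²/144 - (y - 7)²/81 = 1
Hyperbola, center (-12, 7), transverse axis horizontal; a² = 144, b² = 81.
c² = a² + b² = 144 + 81 = 225, so c = 15.
Foci lie on the horizontal axis through the center: (h ± c, k).

(-27, 7) and (3, 7)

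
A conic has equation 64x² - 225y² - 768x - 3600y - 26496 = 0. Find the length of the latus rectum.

128/15

Rearranging, 64(x² - 12x) -225(y² + 16y) = 26496.
64(x - 6)² -225(y + 8)² = 26496 + 2304 - 14400 = 14400
Dividing both sides by 14400: (x - 6)²/225 - (y + 8)²/64 = 1
Hyperbola, center (6, -8), transverse axis horizontal; a² = 225, b² = 64.
Latus rectum length = 2b²/a = 2·64/15 = 128/15.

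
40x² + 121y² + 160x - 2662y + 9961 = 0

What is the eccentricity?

e = 9/11

Group: 40(x² + 4x) + 121(y² - 22y) = -9961
Complete the square: 40(x + 2)² + 121(y - 11)² = -9961 + 160 + 14641 = 4840
Divide by 4840: (x + 2)²/121 + (y - 11)²/40 = 1
Ellipse, center (-2, 11), major axis horizontal; a² = 121, b² = 40.
c² = a² - b² = 81, so c = 9.
e = c/a = 9/11.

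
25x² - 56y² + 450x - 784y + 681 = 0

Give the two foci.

Group the x- and y-terms: 25(x² + 18x) -56(y² + 14y) = -681
Completing the square gives 25(x + 9)² -56(y + 7)² = -681 + 2025 - 2744 = -1400.
Divide through by -1400 to get (y + 7)²/25 - (x + 9)²/56 = 1.
Hyperbola, center (-9, -7), transverse axis vertical; a² = 25, b² = 56.
c² = a² + b² = 25 + 56 = 81, so c = 9.
Foci lie on the vertical axis through the center: (h, k ± c).

(-9, -16) and (-9, 2)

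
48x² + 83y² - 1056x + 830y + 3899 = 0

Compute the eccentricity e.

e = √2905/83

Rearranging, 48(x² - 22x) + 83(y² + 10y) = -3899.
Complete the square: 48(x - 11)² + 83(y + 5)² = -3899 + 5808 + 2075 = 3984
Divide by 3984: (x - 11)²/83 + (y + 5)²/48 = 1
Ellipse, center (11, -5), major axis horizontal; a² = 83, b² = 48.
c² = a² - b² = 35, so c = √35.
e = c/a = √35/√83 = √2905/83.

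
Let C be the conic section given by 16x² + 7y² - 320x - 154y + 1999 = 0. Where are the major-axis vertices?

(10, 3) and (10, 19)

Rearranging, 16(x² - 20x) + 7(y² - 22y) = -1999.
Completing the square gives 16(x - 10)² + 7(y - 11)² = -1999 + 1600 + 847 = 448.
Divide through by 448 to get (x - 10)²/28 + (y - 11)²/64 = 1.
Ellipse, center (10, 11), major axis vertical; a² = 64, b² = 28.
a = 8. Vertices at (h, k ± a).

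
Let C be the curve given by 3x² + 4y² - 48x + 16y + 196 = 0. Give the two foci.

3(x² - 16x) + 4(y² + 4y) = -196
Complete the square: 3(x - 8)² + 4(y + 2)² = -196 + 192 + 16 = 12
Divide by 12: (x - 8)²/4 + (y + 2)²/3 = 1
Ellipse, center (8, -2), major axis horizontal; a² = 4, b² = 3.
c² = a² - b² = 4 - 3 = 1, so c = 1.
Foci lie on the horizontal axis through the center: (h ± c, k).

(7, -2) and (9, -2)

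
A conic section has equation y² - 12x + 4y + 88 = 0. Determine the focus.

(10, -2)

Only y is squared. Complete the square in y: (y + 2)² = 12(x - 7).
Vertex (7, -2); 4p = 12 so p = 3. Opens right.
Focus is p units from the vertex along the axis: (h + p, k).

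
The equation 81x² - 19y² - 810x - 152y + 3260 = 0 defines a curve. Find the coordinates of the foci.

Group the x- and y-terms: 81(x² - 10x) -19(y² + 8y) = -3260
81(x - 5)² -19(y + 4)² = -3260 + 2025 - 304 = -1539
Divide by -1539: (y + 4)²/81 - (x - 5)²/19 = 1
Hyperbola, center (5, -4), transverse axis vertical; a² = 81, b² = 19.
c² = a² + b² = 81 + 19 = 100, so c = 10.
Foci lie on the vertical axis through the center: (h, k ± c).

(5, -14) and (5, 6)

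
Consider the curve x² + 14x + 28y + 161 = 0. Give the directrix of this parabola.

y = 3

Only x is squared. Complete the square in x: (x + 7)² = -28(y + 4).
Vertex (-7, -4); 4p = -28 so p = -7. Opens down.
Directrix is the horizontal line y = k − p = -4 − (-7) = 3.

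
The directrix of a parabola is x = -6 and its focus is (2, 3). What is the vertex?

The vertex is the midpoint between the focus and the directrix along the axis of symmetry.
Axis is horizontal (directrix is vertical). Vertex x-coordinate = (2 + (-6))/2 = -2; y-coordinate = 3.

(-2, 3)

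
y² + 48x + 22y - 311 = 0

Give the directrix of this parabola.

x = 21

Only y is squared. Complete the square in y: (y + 11)² = -48(x - 9).
Vertex (9, -11); 4p = -48 so p = -12. Opens left.
Directrix is the vertical line x = h − p = 9 − (-12) = 21.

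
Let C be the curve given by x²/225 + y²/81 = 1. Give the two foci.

(-12, 0) and (12, 0)

Center (0, 0). The larger denominator 225 sits under the x-term, so the major axis is horizontal; a² = 225, b² = 81.
c² = a² - b² = 225 - 81 = 144, so c = 12.
Foci lie on the horizontal axis through the center: (h ± c, k).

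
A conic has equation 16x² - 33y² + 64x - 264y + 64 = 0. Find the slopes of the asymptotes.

Collect terms: 16(x² + 4x) -33(y² + 8y) = -64
Complete the square in x and y: 16(x + 2)² -33(y + 4)² = -64 + 64 - 528 = -528
Divide through by -528 to get (y + 4)²/16 - (x + 2)²/33 = 1.
Hyperbola, center (-2, -4), transverse axis vertical; a² = 16, b² = 33.
For a vertical hyperbola the asymptotes have slope ±a/b.
Here that is ±4/√33 = ±4√33/33.

4√33/33 and -4√33/33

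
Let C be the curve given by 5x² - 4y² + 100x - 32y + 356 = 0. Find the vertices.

(-14, -4) and (-6, -4)

Group: 5(x² + 20x) -4(y² + 8y) = -356
Complete the square: 5(x + 10)² -4(y + 4)² = -356 + 500 - 64 = 80
Divide by 80: (x + 10)²/16 - (y + 4)²/20 = 1
Hyperbola, center (-10, -4), transverse axis horizontal; a² = 16, b² = 20.
a = 4. Vertices at (h ± a, k).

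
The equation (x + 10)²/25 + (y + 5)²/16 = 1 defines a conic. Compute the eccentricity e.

Center (-10, -5). The larger denominator 25 sits under the x-term, so the major axis is horizontal; a² = 25, b² = 16.
c² = a² - b² = 9, so c = 3.
e = c/a = 3/5.

e = 3/5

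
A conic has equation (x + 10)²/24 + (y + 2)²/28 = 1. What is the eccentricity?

e = √7/7

Center (-10, -2). The larger denominator 28 sits under the y-term, so the major axis is vertical; a² = 28, b² = 24.
c² = a² - b² = 4, so c = 2.
e = c/a = 2/2√7 = √7/7.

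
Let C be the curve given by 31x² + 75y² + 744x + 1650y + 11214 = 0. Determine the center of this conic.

31(x² + 24x) + 75(y² + 22y) = -11214
Completing the square gives 31(x + 12)² + 75(y + 11)² = -11214 + 4464 + 9075 = 2325.
Divide through by 2325 to get (x + 12)²/75 + (y + 11)²/31 = 1.
Ellipse with center (-12, -11).

(-12, -11)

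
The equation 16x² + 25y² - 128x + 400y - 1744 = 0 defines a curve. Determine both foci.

16(x² - 8x) + 25(y² + 16y) = 1744
Completing the square gives 16(x - 4)² + 25(y + 8)² = 1744 + 256 + 1600 = 3600.
Divide through by 3600 to get (x - 4)²/225 + (y + 8)²/144 = 1.
Ellipse, center (4, -8), major axis horizontal; a² = 225, b² = 144.
c² = a² - b² = 225 - 144 = 81, so c = 9.
Foci lie on the horizontal axis through the center: (h ± c, k).

(-5, -8) and (13, -8)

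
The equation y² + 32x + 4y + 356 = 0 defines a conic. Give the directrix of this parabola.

x = -3

Only y is squared. Complete the square in y: (y + 2)² = -32(x + 11).
Vertex (-11, -2); 4p = -32 so p = -8. Opens left.
Directrix is the vertical line x = h − p = -11 − (-8) = -3.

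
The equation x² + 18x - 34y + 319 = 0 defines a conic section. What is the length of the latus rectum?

34

Only x is squared. Complete the square in x: (x + 9)² = 34(y - 7).
Vertex (-9, 7); 4p = 34 so p = 17/2. Opens up.
Latus rectum length = |4p| = 34.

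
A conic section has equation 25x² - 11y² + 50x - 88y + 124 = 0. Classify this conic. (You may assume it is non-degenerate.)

No xy term. Coefficients of x² and y² are A = 25, C = -11.
A and C have opposite signs ⇒ hyperbola.

hyperbola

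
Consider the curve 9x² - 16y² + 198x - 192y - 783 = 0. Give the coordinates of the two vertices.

9(x² + 22x) -16(y² + 12y) = 783
Complete the square: 9(x + 11)² -16(y + 6)² = 783 + 1089 - 576 = 1296
Dividing both sides by 1296: (x + 11)²/144 - (y + 6)²/81 = 1
Hyperbola, center (-11, -6), transverse axis horizontal; a² = 144, b² = 81.
a = 12. Vertices at (h ± a, k).

(-23, -6) and (1, -6)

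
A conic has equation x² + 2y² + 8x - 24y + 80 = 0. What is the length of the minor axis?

4

Collect terms: (x² + 8x) + 2(y² - 12y) = -80
Complete the square: (x + 4)² + 2(y - 6)² = -80 + 16 + 72 = 8
Divide through by 8 to get (x + 4)²/8 + (y - 6)²/4 = 1.
Ellipse, center (-4, 6), major axis horizontal; a² = 8, b² = 4.
b² = 4 so b = 2; the minor axis has length 2b = 4.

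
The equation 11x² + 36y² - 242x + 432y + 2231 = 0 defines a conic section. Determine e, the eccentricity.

11(x² - 22x) + 36(y² + 12y) = -2231
Completing the square gives 11(x - 11)² + 36(y + 6)² = -2231 + 1331 + 1296 = 396.
Divide through by 396 to get (x - 11)²/36 + (y + 6)²/11 = 1.
Ellipse, center (11, -6), major axis horizontal; a² = 36, b² = 11.
c² = a² - b² = 25, so c = 5.
e = c/a = 5/6.

e = 5/6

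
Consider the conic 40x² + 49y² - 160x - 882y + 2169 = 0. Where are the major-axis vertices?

(-5, 9) and (9, 9)

Group: 40(x² - 4x) + 49(y² - 18y) = -2169
Completing the square gives 40(x - 2)² + 49(y - 9)² = -2169 + 160 + 3969 = 1960.
Dividing both sides by 1960: (x - 2)²/49 + (y - 9)²/40 = 1
Ellipse, center (2, 9), major axis horizontal; a² = 49, b² = 40.
a = 7. Vertices at (h ± a, k).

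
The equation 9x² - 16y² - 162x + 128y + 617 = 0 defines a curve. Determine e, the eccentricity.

Collect terms: 9(x² - 18x) -16(y² - 8y) = -617
Complete the square: 9(x - 9)² -16(y - 4)² = -617 + 729 - 256 = -144
Divide by -144: (y - 4)²/9 - (x - 9)²/16 = 1
Hyperbola, center (9, 4), transverse axis vertical; a² = 9, b² = 16.
c² = a² + b² = 25, so c = 5.
e = c/a = 5/3.

e = 5/3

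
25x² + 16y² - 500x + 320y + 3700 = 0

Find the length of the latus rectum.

32/5

25(x² - 20x) + 16(y² + 20y) = -3700
25(x - 10)² + 16(y + 10)² = -3700 + 2500 + 1600 = 400
Dividing both sides by 400: (x - 10)²/16 + (y + 10)²/25 = 1
Ellipse, center (10, -10), major axis vertical; a² = 25, b² = 16.
Latus rectum length = 2b²/a = 2·16/5 = 32/5.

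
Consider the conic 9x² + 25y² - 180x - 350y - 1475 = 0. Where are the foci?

(-6, 7) and (26, 7)

Group the x- and y-terms: 9(x² - 20x) + 25(y² - 14y) = 1475
Complete the square: 9(x - 10)² + 25(y - 7)² = 1475 + 900 + 1225 = 3600
Dividing both sides by 3600: (x - 10)²/400 + (y - 7)²/144 = 1
Ellipse, center (10, 7), major axis horizontal; a² = 400, b² = 144.
c² = a² - b² = 400 - 144 = 256, so c = 16.
Foci lie on the horizontal axis through the center: (h ± c, k).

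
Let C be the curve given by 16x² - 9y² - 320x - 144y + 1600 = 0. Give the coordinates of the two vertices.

(10, -16) and (10, 0)

Group the x- and y-terms: 16(x² - 20x) -9(y² + 16y) = -1600
Complete the square in x and y: 16(x - 10)² -9(y + 8)² = -1600 + 1600 - 576 = -576
Dividing both sides by -576: (y + 8)²/64 - (x - 10)²/36 = 1
Hyperbola, center (10, -8), transverse axis vertical; a² = 64, b² = 36.
a = 8. Vertices at (h, k ± a).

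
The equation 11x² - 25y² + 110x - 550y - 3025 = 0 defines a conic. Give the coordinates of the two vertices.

(-10, -11) and (0, -11)

Rearranging, 11(x² + 10x) -25(y² + 22y) = 3025.
Completing the square gives 11(x + 5)² -25(y + 11)² = 3025 + 275 - 3025 = 275.
Dividing both sides by 275: (x + 5)²/25 - (y + 11)²/11 = 1
Hyperbola, center (-5, -11), transverse axis horizontal; a² = 25, b² = 11.
a = 5. Vertices at (h ± a, k).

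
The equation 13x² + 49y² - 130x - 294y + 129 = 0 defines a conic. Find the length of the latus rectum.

26/7

Rearranging, 13(x² - 10x) + 49(y² - 6y) = -129.
Completing the square gives 13(x - 5)² + 49(y - 3)² = -129 + 325 + 441 = 637.
Divide by 637: (x - 5)²/49 + (y - 3)²/13 = 1
Ellipse, center (5, 3), major axis horizontal; a² = 49, b² = 13.
Latus rectum length = 2b²/a = 2·13/7 = 26/7.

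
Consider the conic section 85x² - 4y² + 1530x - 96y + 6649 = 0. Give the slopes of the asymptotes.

Rearranging, 85(x² + 18x) -4(y² + 24y) = -6649.
Complete the square in x and y: 85(x + 9)² -4(y + 12)² = -6649 + 6885 - 576 = -340
Dividing both sides by -340: (y + 12)²/85 - (x + 9)²/4 = 1
Hyperbola, center (-9, -12), transverse axis vertical; a² = 85, b² = 4.
For a vertical hyperbola the asymptotes have slope ±a/b.
Here that is ±√85/2.

√85/2 and -√85/2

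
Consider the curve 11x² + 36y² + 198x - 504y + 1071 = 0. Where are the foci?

(-19, 7) and (1, 7)

Group the x- and y-terms: 11(x² + 18x) + 36(y² - 14y) = -1071
Complete the square in x and y: 11(x + 9)² + 36(y - 7)² = -1071 + 891 + 1764 = 1584
Divide by 1584: (x + 9)²/144 + (y - 7)²/44 = 1
Ellipse, center (-9, 7), major axis horizontal; a² = 144, b² = 44.
c² = a² - b² = 144 - 44 = 100, so c = 10.
Foci lie on the horizontal axis through the center: (h ± c, k).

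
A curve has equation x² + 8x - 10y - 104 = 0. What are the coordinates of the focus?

(-4, -19/2)

Only x is squared. Complete the square in x: (x + 4)² = 10(y + 12).
Vertex (-4, -12); 4p = 10 so p = 5/2. Opens up.
Focus is p units from the vertex along the axis: (h, k + p).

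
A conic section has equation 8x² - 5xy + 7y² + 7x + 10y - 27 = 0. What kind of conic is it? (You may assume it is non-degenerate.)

A = 8, B = -5, C = 7.
Discriminant B² − 4AC = (-5)² − 4·8·7 = -199.
B² − 4AC < 0 ⇒ ellipse.

ellipse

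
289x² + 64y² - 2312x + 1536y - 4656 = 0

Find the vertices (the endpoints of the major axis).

289(x² - 8x) + 64(y² + 24y) = 4656
Complete the square: 289(x - 4)² + 64(y + 12)² = 4656 + 4624 + 9216 = 18496
Divide through by 18496 to get (x - 4)²/64 + (y + 12)²/289 = 1.
Ellipse, center (4, -12), major axis vertical; a² = 289, b² = 64.
a = 17. Vertices at (h, k ± a).

(4, -29) and (4, 5)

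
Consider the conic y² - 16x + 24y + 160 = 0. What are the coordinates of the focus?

(5, -12)

Only y is squared. Complete the square in y: (y + 12)² = 16(x - 1).
Vertex (1, -12); 4p = 16 so p = 4. Opens right.
Focus is p units from the vertex along the axis: (h + p, k).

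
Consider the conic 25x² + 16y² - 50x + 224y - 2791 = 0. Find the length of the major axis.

Rearranging, 25(x² - 2x) + 16(y² + 14y) = 2791.
Complete the square in x and y: 25(x - 1)² + 16(y + 7)² = 2791 + 25 + 784 = 3600
Divide by 3600: (x - 1)²/144 + (y + 7)²/225 = 1
Ellipse, center (1, -7), major axis vertical; a² = 225, b² = 144.
a² = 225 so a = 15; the major axis has length 2a = 30.

30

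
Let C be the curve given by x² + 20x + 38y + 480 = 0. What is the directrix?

Only x is squared. Complete the square in x: (x + 10)² = -38(y + 10).
Vertex (-10, -10); 4p = -38 so p = -19/2. Opens down.
Directrix is the horizontal line y = k − p = -10 − (-19/2) = -1/2.

y = -1/2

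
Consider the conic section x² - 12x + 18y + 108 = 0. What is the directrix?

y = 1/2

Only x is squared. Complete the square in x: (x - 6)² = -18(y + 4).
Vertex (6, -4); 4p = -18 so p = -9/2. Opens down.
Directrix is the horizontal line y = k − p = -4 − (-9/2) = 1/2.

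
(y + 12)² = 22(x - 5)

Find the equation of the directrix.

x = -1/2

Vertex (5, -12); 4p = 22 so p = 11/2. Opens right.
Directrix is the vertical line x = h − p = 5 − (11/2) = -1/2.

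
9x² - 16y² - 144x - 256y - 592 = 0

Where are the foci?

(3, -8) and (13, -8)

Rearranging, 9(x² - 16x) -16(y² + 16y) = 592.
Complete the square: 9(x - 8)² -16(y + 8)² = 592 + 576 - 1024 = 144
Dividing both sides by 144: (x - 8)²/16 - (y + 8)²/9 = 1
Hyperbola, center (8, -8), transverse axis horizontal; a² = 16, b² = 9.
c² = a² + b² = 16 + 9 = 25, so c = 5.
Foci lie on the horizontal axis through the center: (h ± c, k).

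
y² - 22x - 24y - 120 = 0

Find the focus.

(-13/2, 12)

Only y is squared. Complete the square in y: (y - 12)² = 22(x + 12).
Vertex (-12, 12); 4p = 22 so p = 11/2. Opens right.
Focus is p units from the vertex along the axis: (h + p, k).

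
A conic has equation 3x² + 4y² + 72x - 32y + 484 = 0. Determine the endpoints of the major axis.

(-14, 4) and (-10, 4)

Group the x- and y-terms: 3(x² + 24x) + 4(y² - 8y) = -484
Complete the square: 3(x + 12)² + 4(y - 4)² = -484 + 432 + 64 = 12
Dividing both sides by 12: (x + 12)²/4 + (y - 4)²/3 = 1
Ellipse, center (-12, 4), major axis horizontal; a² = 4, b² = 3.
a = 2. Vertices at (h ± a, k).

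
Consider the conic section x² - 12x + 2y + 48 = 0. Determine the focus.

(6, -13/2)

Only x is squared. Complete the square in x: (x - 6)² = -2(y + 6).
Vertex (6, -6); 4p = -2 so p = -1/2. Opens down.
Focus is p units from the vertex along the axis: (h, k + p).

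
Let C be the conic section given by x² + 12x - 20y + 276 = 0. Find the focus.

Only x is squared. Complete the square in x: (x + 6)² = 20(y - 12).
Vertex (-6, 12); 4p = 20 so p = 5. Opens up.
Focus is p units from the vertex along the axis: (h, k + p).

(-6, 17)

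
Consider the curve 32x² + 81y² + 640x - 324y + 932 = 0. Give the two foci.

Rearranging, 32(x² + 20x) + 81(y² - 4y) = -932.
Complete the square in x and y: 32(x + 10)² + 81(y - 2)² = -932 + 3200 + 324 = 2592
Divide through by 2592 to get (x + 10)²/81 + (y - 2)²/32 = 1.
Ellipse, center (-10, 2), major axis horizontal; a² = 81, b² = 32.
c² = a² - b² = 81 - 32 = 49, so c = 7.
Foci lie on the horizontal axis through the center: (h ± c, k).

(-17, 2) and (-3, 2)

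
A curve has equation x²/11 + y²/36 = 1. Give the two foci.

(0, -5) and (0, 5)

Center (0, 0). The larger denominator 36 sits under the y-term, so the major axis is vertical; a² = 36, b² = 11.
c² = a² - b² = 36 - 11 = 25, so c = 5.
Foci lie on the vertical axis through the center: (h, k ± c).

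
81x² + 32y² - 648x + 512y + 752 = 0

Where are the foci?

Group the x- and y-terms: 81(x² - 8x) + 32(y² + 16y) = -752
81(x - 4)² + 32(y + 8)² = -752 + 1296 + 2048 = 2592
Dividing both sides by 2592: (x - 4)²/32 + (y + 8)²/81 = 1
Ellipse, center (4, -8), major axis vertical; a² = 81, b² = 32.
c² = a² - b² = 81 - 32 = 49, so c = 7.
Foci lie on the vertical axis through the center: (h, k ± c).

(4, -15) and (4, -1)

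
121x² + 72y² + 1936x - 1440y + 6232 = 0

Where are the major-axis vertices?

(-8, -1) and (-8, 21)

Group: 121(x² + 16x) + 72(y² - 20y) = -6232
Complete the square: 121(x + 8)² + 72(y - 10)² = -6232 + 7744 + 7200 = 8712
Divide by 8712: (x + 8)²/72 + (y - 10)²/121 = 1
Ellipse, center (-8, 10), major axis vertical; a² = 121, b² = 72.
a = 11. Vertices at (h, k ± a).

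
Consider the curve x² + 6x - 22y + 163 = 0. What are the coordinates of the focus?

(-3, 25/2)

Only x is squared. Complete the square in x: (x + 3)² = 22(y - 7).
Vertex (-3, 7); 4p = 22 so p = 11/2. Opens up.
Focus is p units from the vertex along the axis: (h, k + p).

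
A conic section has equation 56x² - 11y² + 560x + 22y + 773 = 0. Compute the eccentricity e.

Group: 56(x² + 10x) -11(y² - 2y) = -773
Completing the square gives 56(x + 5)² -11(y - 1)² = -773 + 1400 - 11 = 616.
Dividing both sides by 616: (x + 5)²/11 - (y - 1)²/56 = 1
Hyperbola, center (-5, 1), transverse axis horizontal; a² = 11, b² = 56.
c² = a² + b² = 67, so c = √67.
e = c/a = √67/√11 = √737/11.

e = √737/11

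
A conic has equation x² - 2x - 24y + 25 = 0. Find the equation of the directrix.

y = -5

Only x is squared. Complete the square in x: (x - 1)² = 24(y - 1).
Vertex (1, 1); 4p = 24 so p = 6. Opens up.
Directrix is the horizontal line y = k − p = 1 − (6) = -5.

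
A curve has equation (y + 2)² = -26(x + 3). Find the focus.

Vertex (-3, -2); 4p = -26 so p = -13/2. Opens left.
Focus is p units from the vertex along the axis: (h + p, k).

(-19/2, -2)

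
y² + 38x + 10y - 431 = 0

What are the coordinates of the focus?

(5/2, -5)

Only y is squared. Complete the square in y: (y + 5)² = -38(x - 12).
Vertex (12, -5); 4p = -38 so p = -19/2. Opens left.
Focus is p units from the vertex along the axis: (h + p, k).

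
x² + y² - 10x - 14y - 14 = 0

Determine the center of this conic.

(5, 7)

Group the x- and y-terms: (x² - 10x) + (y² - 14y) = 14
Complete the square: (x - 5)² + (y - 7)² = 14 + 25 + 49 = 88
So (x - 5)² + (y - 7)² = 88.
Circle centered at (5, 7) with r² = 88.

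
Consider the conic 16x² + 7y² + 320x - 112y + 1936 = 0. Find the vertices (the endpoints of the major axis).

Group: 16(x² + 20x) + 7(y² - 16y) = -1936
Completing the square gives 16(x + 10)² + 7(y - 8)² = -1936 + 1600 + 448 = 112.
Divide by 112: (x + 10)²/7 + (y - 8)²/16 = 1
Ellipse, center (-10, 8), major axis vertical; a² = 16, b² = 7.
a = 4. Vertices at (h, k ± a).

(-10, 4) and (-10, 12)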